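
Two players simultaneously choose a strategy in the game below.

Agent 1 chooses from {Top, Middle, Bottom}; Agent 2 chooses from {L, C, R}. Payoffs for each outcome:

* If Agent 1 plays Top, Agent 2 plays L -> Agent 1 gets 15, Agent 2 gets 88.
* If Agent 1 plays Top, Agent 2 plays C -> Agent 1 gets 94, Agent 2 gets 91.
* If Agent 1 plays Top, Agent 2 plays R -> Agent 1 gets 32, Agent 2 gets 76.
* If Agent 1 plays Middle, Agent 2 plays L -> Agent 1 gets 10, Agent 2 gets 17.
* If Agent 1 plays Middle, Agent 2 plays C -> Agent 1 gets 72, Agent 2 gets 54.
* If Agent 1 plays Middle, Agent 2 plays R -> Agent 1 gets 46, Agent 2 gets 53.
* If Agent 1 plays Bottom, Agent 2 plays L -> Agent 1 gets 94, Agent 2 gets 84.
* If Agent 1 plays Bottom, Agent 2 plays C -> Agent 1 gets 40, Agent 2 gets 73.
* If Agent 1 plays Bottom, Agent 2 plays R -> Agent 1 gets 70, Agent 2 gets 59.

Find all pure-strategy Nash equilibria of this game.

Agent 1 against L: payoffs 15, 10, 94 → best response Bottom.
Agent 1 against C: payoffs 94, 72, 40 → best response Top.
Agent 1 against R: payoffs 32, 46, 70 → best response Bottom.
Agent 2 against Top: payoffs 88, 91, 76 → best response C.
Agent 2 against Middle: payoffs 17, 54, 53 → best response C.
Agent 2 against Bottom: payoffs 84, 73, 59 → best response L.
Mutual best responses: (Top, C); (Bottom, L).

Pure-strategy Nash equilibria: (Top, C), (Bottom, L)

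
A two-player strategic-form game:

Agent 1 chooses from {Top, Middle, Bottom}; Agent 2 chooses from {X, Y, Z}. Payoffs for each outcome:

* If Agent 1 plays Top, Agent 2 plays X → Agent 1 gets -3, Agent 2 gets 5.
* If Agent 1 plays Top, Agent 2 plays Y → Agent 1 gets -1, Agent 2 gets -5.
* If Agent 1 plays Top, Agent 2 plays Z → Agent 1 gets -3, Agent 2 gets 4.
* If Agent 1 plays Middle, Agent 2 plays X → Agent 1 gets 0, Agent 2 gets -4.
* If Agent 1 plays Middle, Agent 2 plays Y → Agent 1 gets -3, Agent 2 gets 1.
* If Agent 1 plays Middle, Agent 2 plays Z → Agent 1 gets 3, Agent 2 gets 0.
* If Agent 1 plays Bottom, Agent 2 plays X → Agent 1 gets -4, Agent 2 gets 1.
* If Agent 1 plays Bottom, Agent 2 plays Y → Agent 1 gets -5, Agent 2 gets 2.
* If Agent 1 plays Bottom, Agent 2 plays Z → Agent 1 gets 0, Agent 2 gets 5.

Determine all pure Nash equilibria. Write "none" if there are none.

No pure-strategy Nash equilibrium.

(Top, X): Agent 1 can switch to Middle (-3 → 0). Not NE.
(Top, Y): Agent 2 can switch to X (-5 → 5). Not NE.
(Top, Z): Agent 1 can switch to Middle (-3 → 3). Not NE.
(Middle, X): Agent 2 can switch to Y (-4 → 1). Not NE.
(Middle, Y): Agent 1 can switch to Top (-3 → -1). Not NE.
(Middle, Z): Agent 2 can switch to Y (0 → 1). Not NE.
(The remaining 3 profiles each have a profitable deviation by the same check.)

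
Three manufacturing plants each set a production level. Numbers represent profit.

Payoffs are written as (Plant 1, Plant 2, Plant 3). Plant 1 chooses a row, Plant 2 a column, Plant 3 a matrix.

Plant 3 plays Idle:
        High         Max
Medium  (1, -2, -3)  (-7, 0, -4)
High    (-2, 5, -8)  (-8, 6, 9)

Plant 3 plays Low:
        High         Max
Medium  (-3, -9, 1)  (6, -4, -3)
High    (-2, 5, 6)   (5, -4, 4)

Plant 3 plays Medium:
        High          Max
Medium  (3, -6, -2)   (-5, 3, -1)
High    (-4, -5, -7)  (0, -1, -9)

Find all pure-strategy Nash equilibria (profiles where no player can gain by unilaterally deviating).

Plant 1 against (High, Idle): payoffs 1, -2 → best response Medium.
Plant 1 against (High, Low): payoffs -3, -2 → best response High.
Plant 1 against (High, Medium): payoffs 3, -4 → best response Medium.
Plant 1 against (Max, Idle): payoffs -7, -8 → best response Medium.
Plant 1 against (Max, Low): payoffs 6, 5 → best response Medium.
Plant 1 against (Max, Medium): payoffs -5, 0 → best response High.
Plant 2 against (Medium, Idle): payoffs -2, 0 → best response Max.
Plant 2 against (Medium, Low): payoffs -9, -4 → best response Max.
Plant 2 against (Medium, Medium): payoffs -6, 3 → best response Max.
Plant 2 against (High, Idle): payoffs 5, 6 → best response Max.
Plant 2 against (High, Low): payoffs 5, -4 → best response High.
Plant 2 against (High, Medium): payoffs -5, -1 → best response Max.
Plant 3 against (Medium, High): payoffs -3, 1, -2 → best response Low.
Plant 3 against (Medium, Max): payoffs -4, -3, -1 → best response Medium.
Plant 3 against (High, High): payoffs -8, 6, -7 → best response Low.
Plant 3 against (High, Max): payoffs 9, 4, -9 → best response Idle.
Mutual best responses: (High, High, Low).

(High, High, Low)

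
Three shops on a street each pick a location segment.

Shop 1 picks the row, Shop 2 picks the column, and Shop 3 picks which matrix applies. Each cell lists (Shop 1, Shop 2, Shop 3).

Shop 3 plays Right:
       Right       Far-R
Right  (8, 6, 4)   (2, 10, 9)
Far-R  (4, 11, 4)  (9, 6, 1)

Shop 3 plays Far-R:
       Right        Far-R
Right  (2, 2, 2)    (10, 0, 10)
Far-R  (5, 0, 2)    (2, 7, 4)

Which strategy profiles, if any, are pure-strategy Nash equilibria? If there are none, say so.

For each strategy profile, look for a profitable unilateral deviation.
(Right, Right, Right): Shop 2 can switch to Far-R (6 → 10). Not NE.
(Right, Right, Far-R): Shop 1 can switch to Far-R (2 → 5). Not NE.
(Right, Far-R, Right): Shop 1 can switch to Far-R (2 → 9). Not NE.
(Right, Far-R, Far-R): Shop 2 can switch to Right (0 → 2). Not NE.
(Far-R, Right, Right): Shop 1 can switch to Right (4 → 8). Not NE.
(Far-R, Right, Far-R): Shop 2 can switch to Far-R (0 → 7). Not NE.
(Far-R, Far-R, Right): Shop 2 can switch to Right (6 → 11). Not NE.
(Far-R, Far-R, Far-R): Shop 1 can switch to Right (2 → 10). Not NE.

none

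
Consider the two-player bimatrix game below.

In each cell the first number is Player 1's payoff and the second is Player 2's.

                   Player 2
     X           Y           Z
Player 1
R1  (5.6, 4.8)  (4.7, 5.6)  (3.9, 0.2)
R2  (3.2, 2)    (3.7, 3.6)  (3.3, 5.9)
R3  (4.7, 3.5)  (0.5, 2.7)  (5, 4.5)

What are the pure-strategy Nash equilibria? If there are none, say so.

(R1, Y) and (R3, Z)

(R1, X): Player 2 can switch to Y (4.8 → 5.6). Not NE.
(R1, Y): Player 1 gets 4.7, best alternative 3.7; Player 2 gets 5.6, best alternative 4.8. No profitable deviation — NE.
(R1, Z): Player 1 can switch to R3 (3.9 → 5). Not NE.
(R2, X): Player 1 can switch to R1 (3.2 → 5.6). Not NE.
(R2, Y): Player 1 can switch to R1 (3.7 → 4.7). Not NE.
(R2, Z): Player 1 can switch to R1 (3.3 → 3.9). Not NE.
(R3, X): Player 1 can switch to R1 (4.7 → 5.6). Not NE.
(R3, Y): Player 1 can switch to R1 (0.5 → 4.7). Not NE.
(R3, Z): Player 1 gets 5, best alternative 3.9; Player 2 gets 4.5, best alternative 3.5. No profitable deviation — NE.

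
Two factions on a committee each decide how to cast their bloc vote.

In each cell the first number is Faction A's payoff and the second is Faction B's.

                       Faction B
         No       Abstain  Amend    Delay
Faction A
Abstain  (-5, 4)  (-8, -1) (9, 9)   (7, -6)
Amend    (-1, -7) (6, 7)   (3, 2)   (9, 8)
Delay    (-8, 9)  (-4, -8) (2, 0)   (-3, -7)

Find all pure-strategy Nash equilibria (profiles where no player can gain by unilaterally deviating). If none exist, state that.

The pure Nash equilibria are (Abstain, Amend); (Amend, Delay).

Check each profile: it is a Nash equilibrium iff no player can strictly gain by switching unilaterally.
(Abstain, No): Faction A can switch to Amend (-5 → -1). Not NE.
(Abstain, Abstain): Faction A can switch to Amend (-8 → 6). Not NE.
(Abstain, Amend): Faction A gets 9, best alternative 3; Faction B gets 9, best alternative 4. No profitable deviation — NE.
(Abstain, Delay): Faction A can switch to Amend (7 → 9). Not NE.
(Amend, No): Faction B can switch to Abstain (-7 → 7). Not NE.
(Amend, Abstain): Faction B can switch to Delay (7 → 8). Not NE.
(Amend, Amend): Faction A can switch to Abstain (3 → 9). Not NE.
(Amend, Delay): Faction A gets 9, best alternative 7; Faction B gets 8, best alternative 7. No profitable deviation — NE.
(Delay, No): Faction A can switch to Abstain (-8 → -5). Not NE.
(Delay, Abstain): Faction A can switch to Amend (-4 → 6). Not NE.
(Delay, Amend): Faction A can switch to Abstain (2 → 9). Not NE.
(Delay, Delay): Faction A can switch to Abstain (-3 → 7). Not NE.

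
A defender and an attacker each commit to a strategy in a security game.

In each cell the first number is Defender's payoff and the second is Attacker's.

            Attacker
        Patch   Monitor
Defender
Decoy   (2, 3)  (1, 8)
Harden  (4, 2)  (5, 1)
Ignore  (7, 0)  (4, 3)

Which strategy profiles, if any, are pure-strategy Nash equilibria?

Defender against Patch: payoffs 2, 4, 7 → best response Ignore.
Defender against Monitor: payoffs 1, 5, 4 → best response Harden.
Attacker against Decoy: payoffs 3, 8 → best response Monitor.
Attacker against Harden: payoffs 2, 1 → best response Patch.
Attacker against Ignore: payoffs 0, 3 → best response Monitor.
No profile is a mutual best response for all players.

No pure-strategy Nash equilibrium.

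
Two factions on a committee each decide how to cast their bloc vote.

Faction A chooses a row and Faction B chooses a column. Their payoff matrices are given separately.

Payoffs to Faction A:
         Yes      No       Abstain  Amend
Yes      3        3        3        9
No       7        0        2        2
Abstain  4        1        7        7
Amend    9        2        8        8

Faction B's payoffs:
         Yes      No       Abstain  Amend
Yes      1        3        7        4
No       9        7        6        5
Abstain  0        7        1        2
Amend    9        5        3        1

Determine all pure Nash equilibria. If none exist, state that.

The unique pure-strategy Nash equilibrium is (Amend, Yes).

(Yes, Yes): Faction A can switch to No (3 → 7). Not NE.
(Yes, No): Faction B can switch to Abstain (3 → 7). Not NE.
(Yes, Abstain): Faction A can switch to Abstain (3 → 7). Not NE.
(Yes, Amend): Faction B can switch to Abstain (4 → 7). Not NE.
(No, Yes): Faction A can switch to Amend (7 → 9). Not NE.
(No, No): Faction A can switch to Yes (0 → 3). Not NE.
(No, Abstain): Faction A can switch to Yes (2 → 3). Not NE.
(No, Amend): Faction A can switch to Yes (2 → 9). Not NE.
(Abstain, Yes): Faction A can switch to No (4 → 7). Not NE.
(Abstain, No): Faction A can switch to Yes (1 → 3). Not NE.
(Abstain, Abstain): Faction A can switch to Amend (7 → 8). Not NE.
(Abstain, Amend): Faction A can switch to Yes (7 → 9). Not NE.
(Amend, Yes): Faction A gets 9, best alternative 7; Faction B gets 9, best alternative 5. No profitable deviation — NE.
(The remaining 3 profiles each have a profitable deviation by the same check.)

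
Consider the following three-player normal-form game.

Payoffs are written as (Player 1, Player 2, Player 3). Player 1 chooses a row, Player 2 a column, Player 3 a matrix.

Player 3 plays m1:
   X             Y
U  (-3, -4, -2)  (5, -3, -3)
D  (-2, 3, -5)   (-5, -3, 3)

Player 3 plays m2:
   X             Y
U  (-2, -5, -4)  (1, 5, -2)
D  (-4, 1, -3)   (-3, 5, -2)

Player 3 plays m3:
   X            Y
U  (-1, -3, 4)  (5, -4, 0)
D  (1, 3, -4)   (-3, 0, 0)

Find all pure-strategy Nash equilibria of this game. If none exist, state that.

There is no pure-strategy Nash equilibrium.

Player 1 against (X, m1): payoffs -3, -2 → best response D.
Player 1 against (X, m2): payoffs -2, -4 → best response U.
Player 1 against (X, m3): payoffs -1, 1 → best response D.
Player 1 against (Y, m1): payoffs 5, -5 → best response U.
Player 1 against (Y, m2): payoffs 1, -3 → best response U.
Player 1 against (Y, m3): payoffs 5, -3 → best response U.
Player 2 against (U, m1): payoffs -4, -3 → best response Y.
Player 2 against (U, m2): payoffs -5, 5 → best response Y.
Player 2 against (U, m3): payoffs -3, -4 → best response X.
Player 2 against (D, m1): payoffs 3, -3 → best response X.
Player 2 against (D, m2): payoffs 1, 5 → best response Y.
Player 2 against (D, m3): payoffs 3, 0 → best response X.
Player 3 against (U, X): payoffs -2, -4, 4 → best response m3.
Player 3 against (U, Y): payoffs -3, -2, 0 → best response m3.
Player 3 against (D, X): payoffs -5, -3, -4 → best response m2.
Player 3 against (D, Y): payoffs 3, -2, 0 → best response m1.
No profile is a mutual best response for all players.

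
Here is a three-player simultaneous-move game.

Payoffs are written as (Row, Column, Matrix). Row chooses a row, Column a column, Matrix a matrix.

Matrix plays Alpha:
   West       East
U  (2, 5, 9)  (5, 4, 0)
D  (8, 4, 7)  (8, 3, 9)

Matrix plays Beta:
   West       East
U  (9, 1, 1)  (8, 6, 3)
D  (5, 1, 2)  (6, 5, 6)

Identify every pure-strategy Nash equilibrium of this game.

Pure-strategy Nash equilibria: (U, East, Beta) and (D, West, Alpha)

Mark each player's best response to every combination of opponents' strategies; a profile where every player is best-responding is a pure Nash equilibrium.
Row against (West, Alpha): payoffs 2, 8 → best response D.
Row against (West, Beta): payoffs 9, 5 → best response U.
Row against (East, Alpha): payoffs 5, 8 → best response D.
Row against (East, Beta): payoffs 8, 6 → best response U.
Column against (U, Alpha): payoffs 5, 4 → best response West.
Column against (U, Beta): payoffs 1, 6 → best response East.
Column against (D, Alpha): payoffs 4, 3 → best response West.
Column against (D, Beta): payoffs 1, 5 → best response East.
Matrix against (U, West): payoffs 9, 1 → best response Alpha.
Matrix against (U, East): payoffs 0, 3 → best response Beta.
Matrix against (D, West): payoffs 7, 2 → best response Alpha.
Matrix against (D, East): payoffs 9, 6 → best response Alpha.
Mutual best responses: (U, East, Beta); (D, West, Alpha).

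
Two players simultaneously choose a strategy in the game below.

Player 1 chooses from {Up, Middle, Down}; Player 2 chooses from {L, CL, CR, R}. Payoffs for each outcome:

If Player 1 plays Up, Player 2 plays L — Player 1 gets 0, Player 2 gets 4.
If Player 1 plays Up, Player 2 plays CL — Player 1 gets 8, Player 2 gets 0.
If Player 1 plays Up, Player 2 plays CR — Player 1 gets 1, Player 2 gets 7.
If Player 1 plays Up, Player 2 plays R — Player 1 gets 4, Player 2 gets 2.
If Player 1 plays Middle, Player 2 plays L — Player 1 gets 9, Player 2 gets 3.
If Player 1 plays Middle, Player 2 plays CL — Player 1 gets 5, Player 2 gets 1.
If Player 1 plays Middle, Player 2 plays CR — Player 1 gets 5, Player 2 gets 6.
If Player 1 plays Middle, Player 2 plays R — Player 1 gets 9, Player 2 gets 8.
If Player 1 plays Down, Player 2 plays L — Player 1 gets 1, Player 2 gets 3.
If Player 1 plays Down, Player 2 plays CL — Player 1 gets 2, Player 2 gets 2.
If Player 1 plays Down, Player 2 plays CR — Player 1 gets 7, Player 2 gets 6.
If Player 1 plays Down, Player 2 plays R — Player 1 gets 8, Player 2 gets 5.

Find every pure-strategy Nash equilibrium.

Pure-strategy Nash equilibria: (Middle, R); (Down, CR)

Mark each player's best response to every combination of opponents' strategies; a profile where every player is best-responding is a pure Nash equilibrium.
Player 1 against L: payoffs 0, 9, 1 → best response Middle.
Player 1 against CL: payoffs 8, 5, 2 → best response Up.
Player 1 against CR: payoffs 1, 5, 7 → best response Down.
Player 1 against R: payoffs 4, 9, 8 → best response Middle.
Player 2 against Up: payoffs 4, 0, 7, 2 → best response CR.
Player 2 against Middle: payoffs 3, 1, 6, 8 → best response R.
Player 2 against Down: payoffs 3, 2, 6, 5 → best response CR.
Mutual best responses: (Middle, R); (Down, CR).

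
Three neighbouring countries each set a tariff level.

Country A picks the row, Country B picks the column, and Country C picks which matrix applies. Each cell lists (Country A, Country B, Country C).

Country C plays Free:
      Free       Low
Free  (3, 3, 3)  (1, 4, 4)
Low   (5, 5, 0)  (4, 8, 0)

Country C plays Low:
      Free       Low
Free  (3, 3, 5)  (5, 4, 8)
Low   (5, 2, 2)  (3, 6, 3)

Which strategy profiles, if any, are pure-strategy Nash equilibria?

For each strategy profile, look for a profitable unilateral deviation.
(Free, Free, Free): Country A can switch to Low (3 → 5). Not NE.
(Free, Free, Low): Country A can switch to Low (3 → 5). Not NE.
(Free, Low, Free): Country A can switch to Low (1 → 4). Not NE.
(Free, Low, Low): Country A gets 5, best alternative 3; Country B gets 4, best alternative 3; Country C gets 8, best alternative 4. No profitable deviation — NE.
(Low, Free, Free): Country B can switch to Low (5 → 8). Not NE.
(Low, Free, Low): Country B can switch to Low (2 → 6). Not NE.
(Low, Low, Free): Country C can switch to Low (0 → 3). Not NE.
(Low, Low, Low): Country A can switch to Free (3 → 5). Not NE.

(Free, Low, Low)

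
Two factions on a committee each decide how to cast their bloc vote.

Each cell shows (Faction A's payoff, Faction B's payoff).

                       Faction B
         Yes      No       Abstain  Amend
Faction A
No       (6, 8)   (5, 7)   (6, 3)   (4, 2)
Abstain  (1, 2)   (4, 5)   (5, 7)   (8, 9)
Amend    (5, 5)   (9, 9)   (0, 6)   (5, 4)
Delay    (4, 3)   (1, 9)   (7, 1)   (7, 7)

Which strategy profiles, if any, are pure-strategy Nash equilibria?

(No, Yes): Faction A gets 6, best alternative 5; Faction B gets 8, best alternative 7. No profitable deviation — NE.
(No, No): Faction A can switch to Amend (5 → 9). Not NE.
(No, Abstain): Faction A can switch to Delay (6 → 7). Not NE.
(No, Amend): Faction A can switch to Abstain (4 → 8). Not NE.
(Abstain, Yes): Faction A can switch to No (1 → 6). Not NE.
(Abstain, No): Faction A can switch to No (4 → 5). Not NE.
(Abstain, Abstain): Faction A can switch to No (5 → 6). Not NE.
(Abstain, Amend): Faction A gets 8, best alternative 7; Faction B gets 9, best alternative 7. No profitable deviation — NE.
(Amend, Yes): Faction A can switch to No (5 → 6). Not NE.
(Amend, No): Faction A gets 9, best alternative 5; Faction B gets 9, best alternative 6. No profitable deviation — NE.
(Amend, Abstain): Faction A can switch to No (0 → 6). Not NE.
(The remaining 5 profiles each have a profitable deviation by the same check.)

Pure-strategy Nash equilibria: (No, Yes) and (Abstain, Amend) and (Amend, No)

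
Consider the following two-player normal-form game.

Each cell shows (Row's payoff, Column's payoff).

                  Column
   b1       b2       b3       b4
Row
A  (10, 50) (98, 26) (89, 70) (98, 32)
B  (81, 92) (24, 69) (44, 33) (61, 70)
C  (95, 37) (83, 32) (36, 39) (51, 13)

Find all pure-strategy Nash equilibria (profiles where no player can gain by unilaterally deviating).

The unique pure-strategy Nash equilibrium is (A, b3).

Row against b1: payoffs 10, 81, 95 → best response C.
Row against b2: payoffs 98, 24, 83 → best response A.
Row against b3: payoffs 89, 44, 36 → best response A.
Row against b4: payoffs 98, 61, 51 → best response A.
Column against A: payoffs 50, 26, 70, 32 → best response b3.
Column against B: payoffs 92, 69, 33, 70 → best response b1.
Column against C: payoffs 37, 32, 39, 13 → best response b3.
Mutual best responses: (A, b3).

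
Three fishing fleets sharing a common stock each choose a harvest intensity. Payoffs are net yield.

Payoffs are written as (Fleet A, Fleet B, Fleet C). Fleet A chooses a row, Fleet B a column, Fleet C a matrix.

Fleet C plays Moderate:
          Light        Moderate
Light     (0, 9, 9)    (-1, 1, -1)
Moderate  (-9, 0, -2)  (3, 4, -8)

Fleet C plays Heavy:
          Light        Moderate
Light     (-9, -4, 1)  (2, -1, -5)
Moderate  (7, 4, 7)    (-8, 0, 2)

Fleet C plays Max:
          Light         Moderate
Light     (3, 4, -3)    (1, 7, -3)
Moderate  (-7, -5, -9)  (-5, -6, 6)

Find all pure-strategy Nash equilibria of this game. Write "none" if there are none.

The pure Nash equilibria are (Light, Light, Moderate), (Moderate, Light, Heavy).

Fleet A against (Light, Moderate): payoffs 0, -9 → best response Light.
Fleet A against (Light, Heavy): payoffs -9, 7 → best response Moderate.
Fleet A against (Light, Max): payoffs 3, -7 → best response Light.
Fleet A against (Moderate, Moderate): payoffs -1, 3 → best response Moderate.
Fleet A against (Moderate, Heavy): payoffs 2, -8 → best response Light.
Fleet A against (Moderate, Max): payoffs 1, -5 → best response Light.
Fleet B against (Light, Moderate): payoffs 9, 1 → best response Light.
Fleet B against (Light, Heavy): payoffs -4, -1 → best response Moderate.
Fleet B against (Light, Max): payoffs 4, 7 → best response Moderate.
Fleet B against (Moderate, Moderate): payoffs 0, 4 → best response Moderate.
Fleet B against (Moderate, Heavy): payoffs 4, 0 → best response Light.
Fleet B against (Moderate, Max): payoffs -5, -6 → best response Light.
Fleet C against (Light, Light): payoffs 9, 1, -3 → best response Moderate.
Fleet C against (Light, Moderate): payoffs -1, -5, -3 → best response Moderate.
Fleet C against (Moderate, Light): payoffs -2, 7, -9 → best response Heavy.
Fleet C against (Moderate, Moderate): payoffs -8, 2, 6 → best response Max.
Mutual best responses: (Light, Light, Moderate); (Moderate, Light, Heavy).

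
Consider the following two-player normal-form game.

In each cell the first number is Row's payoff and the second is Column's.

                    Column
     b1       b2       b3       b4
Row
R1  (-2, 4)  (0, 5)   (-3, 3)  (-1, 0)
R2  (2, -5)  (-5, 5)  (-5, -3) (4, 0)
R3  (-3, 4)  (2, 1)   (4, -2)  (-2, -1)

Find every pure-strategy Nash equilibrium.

This game has no pure Nash equilibrium.

Row against b1: payoffs -2, 2, -3 → best response R2.
Row against b2: payoffs 0, -5, 2 → best response R3.
Row against b3: payoffs -3, -5, 4 → best response R3.
Row against b4: payoffs -1, 4, -2 → best response R2.
Column against R1: payoffs 4, 5, 3, 0 → best response b2.
Column against R2: payoffs -5, 5, -3, 0 → best response b2.
Column against R3: payoffs 4, 1, -2, -1 → best response b1.
No profile is a mutual best response for all players.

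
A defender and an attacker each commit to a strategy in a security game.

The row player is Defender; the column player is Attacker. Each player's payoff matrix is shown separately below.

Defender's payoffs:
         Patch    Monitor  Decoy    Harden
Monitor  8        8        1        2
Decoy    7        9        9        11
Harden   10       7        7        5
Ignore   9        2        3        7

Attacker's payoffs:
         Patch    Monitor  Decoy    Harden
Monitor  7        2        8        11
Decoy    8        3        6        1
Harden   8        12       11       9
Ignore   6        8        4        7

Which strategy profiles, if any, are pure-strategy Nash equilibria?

No pure-strategy Nash equilibrium.

(Monitor, Patch): Defender can switch to Harden (8 → 10). Not NE.
(Monitor, Monitor): Defender can switch to Decoy (8 → 9). Not NE.
(Monitor, Decoy): Defender can switch to Decoy (1 → 9). Not NE.
(Monitor, Harden): Defender can switch to Decoy (2 → 11). Not NE.
(Decoy, Patch): Defender can switch to Monitor (7 → 8). Not NE.
(Decoy, Monitor): Attacker can switch to Patch (3 → 8). Not NE.
(Decoy, Decoy): Attacker can switch to Patch (6 → 8). Not NE.
(Decoy, Harden): Attacker can switch to Patch (1 → 8). Not NE.
(Harden, Patch): Attacker can switch to Monitor (8 → 12). Not NE.
(Harden, Monitor): Defender can switch to Monitor (7 → 8). Not NE.
(Harden, Decoy): Defender can switch to Decoy (7 → 9). Not NE.
(Harden, Harden): Defender can switch to Decoy (5 → 11). Not NE.
(The remaining 4 profiles each have a profitable deviation by the same check.)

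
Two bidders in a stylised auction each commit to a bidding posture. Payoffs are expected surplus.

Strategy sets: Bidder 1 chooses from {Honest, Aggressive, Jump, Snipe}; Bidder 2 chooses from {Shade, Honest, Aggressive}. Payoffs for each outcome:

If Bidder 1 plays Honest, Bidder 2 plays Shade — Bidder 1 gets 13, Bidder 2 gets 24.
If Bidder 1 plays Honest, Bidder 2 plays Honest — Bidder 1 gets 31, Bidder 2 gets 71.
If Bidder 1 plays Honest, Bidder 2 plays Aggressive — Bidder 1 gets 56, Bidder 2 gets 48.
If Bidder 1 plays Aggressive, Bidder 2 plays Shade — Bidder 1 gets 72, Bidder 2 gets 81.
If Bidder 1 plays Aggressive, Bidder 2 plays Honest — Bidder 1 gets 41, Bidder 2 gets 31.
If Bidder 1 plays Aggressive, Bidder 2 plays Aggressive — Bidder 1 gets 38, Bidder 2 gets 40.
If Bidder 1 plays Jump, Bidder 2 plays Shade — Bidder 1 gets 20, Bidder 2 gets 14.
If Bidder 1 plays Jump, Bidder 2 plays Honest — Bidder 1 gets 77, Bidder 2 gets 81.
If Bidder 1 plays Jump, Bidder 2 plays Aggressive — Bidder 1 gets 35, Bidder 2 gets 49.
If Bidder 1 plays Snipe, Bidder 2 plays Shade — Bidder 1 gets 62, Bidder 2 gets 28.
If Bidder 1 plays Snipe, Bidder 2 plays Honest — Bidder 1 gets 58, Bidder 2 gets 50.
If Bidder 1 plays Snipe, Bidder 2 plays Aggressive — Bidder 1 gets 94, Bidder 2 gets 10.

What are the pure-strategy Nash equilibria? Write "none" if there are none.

For each strategy profile, look for a profitable unilateral deviation.
(Honest, Shade): Bidder 1 can switch to Aggressive (13 → 72). Not NE.
(Honest, Honest): Bidder 1 can switch to Aggressive (31 → 41). Not NE.
(Honest, Aggressive): Bidder 1 can switch to Snipe (56 → 94). Not NE.
(Aggressive, Shade): Bidder 1 gets 72, best alternative 62; Bidder 2 gets 81, best alternative 40. No profitable deviation — NE.
(Aggressive, Honest): Bidder 1 can switch to Jump (41 → 77). Not NE.
(Aggressive, Aggressive): Bidder 1 can switch to Honest (38 → 56). Not NE.
(Jump, Shade): Bidder 1 can switch to Aggressive (20 → 72). Not NE.
(Jump, Honest): Bidder 1 gets 77, best alternative 58; Bidder 2 gets 81, best alternative 49. No profitable deviation — NE.
(The remaining 4 profiles each have a profitable deviation by the same check.)

Pure-strategy Nash equilibria: (Aggressive, Shade) and (Jump, Honest)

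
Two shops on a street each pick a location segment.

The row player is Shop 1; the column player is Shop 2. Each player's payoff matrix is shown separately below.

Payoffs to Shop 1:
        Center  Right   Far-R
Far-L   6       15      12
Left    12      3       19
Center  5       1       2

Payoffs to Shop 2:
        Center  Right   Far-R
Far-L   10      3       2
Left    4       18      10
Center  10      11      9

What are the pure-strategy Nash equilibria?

There is no pure-strategy Nash equilibrium.

(Far-L, Center): Shop 1 can switch to Left (6 → 12). Not NE.
(Far-L, Right): Shop 2 can switch to Center (3 → 10). Not NE.
(Far-L, Far-R): Shop 1 can switch to Left (12 → 19). Not NE.
(Left, Center): Shop 2 can switch to Right (4 → 18). Not NE.
(Left, Right): Shop 1 can switch to Far-L (3 → 15). Not NE.
(Left, Far-R): Shop 2 can switch to Right (10 → 18). Not NE.
(Center, Center): Shop 1 can switch to Far-L (5 → 6). Not NE.
(Center, Right): Shop 1 can switch to Far-L (1 → 15). Not NE.
(The remaining 1 profile has a profitable deviation by the same check.)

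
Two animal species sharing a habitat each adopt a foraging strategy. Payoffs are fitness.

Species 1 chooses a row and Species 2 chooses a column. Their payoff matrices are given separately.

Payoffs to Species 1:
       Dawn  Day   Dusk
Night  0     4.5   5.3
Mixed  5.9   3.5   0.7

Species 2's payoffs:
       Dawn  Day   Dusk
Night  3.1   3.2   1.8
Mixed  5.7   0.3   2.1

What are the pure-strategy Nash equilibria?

(Night, Dawn): Species 1 can switch to Mixed (0 → 5.9). Not NE.
(Night, Day): Species 1 gets 4.5, best alternative 3.5; Species 2 gets 3.2, best alternative 3.1. No profitable deviation — NE.
(Night, Dusk): Species 2 can switch to Dawn (1.8 → 3.1). Not NE.
(Mixed, Dawn): Species 1 gets 5.9, best alternative 0; Species 2 gets 5.7, best alternative 2.1. No profitable deviation — NE.
(Mixed, Day): Species 1 can switch to Night (3.5 → 4.5). Not NE.
(Mixed, Dusk): Species 1 can switch to Night (0.7 → 5.3). Not NE.

The pure Nash equilibria are (Night, Day) and (Mixed, Dawn).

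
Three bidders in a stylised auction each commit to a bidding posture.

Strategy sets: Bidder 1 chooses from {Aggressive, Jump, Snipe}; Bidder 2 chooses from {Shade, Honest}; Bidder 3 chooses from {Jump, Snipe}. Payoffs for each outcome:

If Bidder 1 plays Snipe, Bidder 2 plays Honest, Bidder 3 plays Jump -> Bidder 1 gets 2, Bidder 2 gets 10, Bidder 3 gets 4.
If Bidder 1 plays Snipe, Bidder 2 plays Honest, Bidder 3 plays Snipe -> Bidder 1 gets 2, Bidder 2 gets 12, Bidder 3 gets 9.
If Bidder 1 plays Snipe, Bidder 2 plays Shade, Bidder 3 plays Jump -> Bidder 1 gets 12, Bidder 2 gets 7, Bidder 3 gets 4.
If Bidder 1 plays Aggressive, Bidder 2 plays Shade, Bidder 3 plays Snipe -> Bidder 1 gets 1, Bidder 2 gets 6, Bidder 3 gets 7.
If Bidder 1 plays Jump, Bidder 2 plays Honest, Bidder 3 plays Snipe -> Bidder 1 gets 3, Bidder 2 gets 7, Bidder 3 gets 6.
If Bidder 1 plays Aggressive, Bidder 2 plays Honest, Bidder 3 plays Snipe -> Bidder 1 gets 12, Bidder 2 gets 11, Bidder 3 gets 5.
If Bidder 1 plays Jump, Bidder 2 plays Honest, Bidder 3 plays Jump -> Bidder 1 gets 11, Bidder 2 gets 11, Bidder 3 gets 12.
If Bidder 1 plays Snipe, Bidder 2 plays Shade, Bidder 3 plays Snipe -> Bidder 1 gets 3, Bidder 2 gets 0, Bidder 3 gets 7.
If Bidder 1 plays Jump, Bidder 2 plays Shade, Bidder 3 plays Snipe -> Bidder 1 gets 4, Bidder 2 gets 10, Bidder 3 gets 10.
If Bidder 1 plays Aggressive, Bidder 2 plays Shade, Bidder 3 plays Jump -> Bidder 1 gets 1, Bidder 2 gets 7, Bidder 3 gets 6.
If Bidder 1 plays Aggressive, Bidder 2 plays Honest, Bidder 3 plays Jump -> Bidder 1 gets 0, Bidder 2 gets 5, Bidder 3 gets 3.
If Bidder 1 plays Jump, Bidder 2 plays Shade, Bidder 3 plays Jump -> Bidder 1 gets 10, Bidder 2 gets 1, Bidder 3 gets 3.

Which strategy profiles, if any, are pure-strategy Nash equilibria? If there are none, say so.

Bidder 1 against (Shade, Jump): payoffs 1, 10, 12 → best response Snipe.
Bidder 1 against (Shade, Snipe): payoffs 1, 4, 3 → best response Jump.
Bidder 1 against (Honest, Jump): payoffs 0, 11, 2 → best response Jump.
Bidder 1 against (Honest, Snipe): payoffs 12, 3, 2 → best response Aggressive.
Bidder 2 against (Aggressive, Jump): payoffs 7, 5 → best response Shade.
Bidder 2 against (Aggressive, Snipe): payoffs 6, 11 → best response Honest.
Bidder 2 against (Jump, Jump): payoffs 1, 11 → best response Honest.
Bidder 2 against (Jump, Snipe): payoffs 10, 7 → best response Shade.
Bidder 2 against (Snipe, Jump): payoffs 7, 10 → best response Honest.
Bidder 2 against (Snipe, Snipe): payoffs 0, 12 → best response Honest.
Bidder 3 against (Aggressive, Shade): payoffs 6, 7 → best response Snipe.
Bidder 3 against (Aggressive, Honest): payoffs 3, 5 → best response Snipe.
Bidder 3 against (Jump, Shade): payoffs 3, 10 → best response Snipe.
Bidder 3 against (Jump, Honest): payoffs 12, 6 → best response Jump.
Bidder 3 against (Snipe, Shade): payoffs 4, 7 → best response Snipe.
Bidder 3 against (Snipe, Honest): payoffs 4, 9 → best response Snipe.
Mutual best responses: (Aggressive, Honest, Snipe); (Jump, Shade, Snipe); (Jump, Honest, Jump).

(Aggressive, Honest, Snipe); (Jump, Shade, Snipe); (Jump, Honest, Jump)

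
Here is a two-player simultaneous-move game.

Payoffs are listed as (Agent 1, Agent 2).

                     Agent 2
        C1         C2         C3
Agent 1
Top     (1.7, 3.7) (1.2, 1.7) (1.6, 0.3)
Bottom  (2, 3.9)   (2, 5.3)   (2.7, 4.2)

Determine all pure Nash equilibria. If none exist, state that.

Agent 1 against C1: payoffs 1.7, 2 → best response Bottom.
Agent 1 against C2: payoffs 1.2, 2 → best response Bottom.
Agent 1 against C3: payoffs 1.6, 2.7 → best response Bottom.
Agent 2 against Top: payoffs 3.7, 1.7, 0.3 → best response C1.
Agent 2 against Bottom: payoffs 3.9, 5.3, 4.2 → best response C2.
Mutual best responses: (Bottom, C2).

(Bottom, C2)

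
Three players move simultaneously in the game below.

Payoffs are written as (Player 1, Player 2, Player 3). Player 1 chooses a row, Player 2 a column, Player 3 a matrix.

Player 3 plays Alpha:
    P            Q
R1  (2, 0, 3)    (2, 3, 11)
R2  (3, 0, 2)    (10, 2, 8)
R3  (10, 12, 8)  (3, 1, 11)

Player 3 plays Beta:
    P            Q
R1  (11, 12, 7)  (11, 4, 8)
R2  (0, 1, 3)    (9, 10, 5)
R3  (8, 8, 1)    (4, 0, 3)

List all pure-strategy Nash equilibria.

(R1, P, Beta), (R2, Q, Alpha), (R3, P, Alpha)

Check each profile: it is a Nash equilibrium iff no player can strictly gain by switching unilaterally.
(R1, P, Alpha): Player 1 can switch to R2 (2 → 3). Not NE.
(R1, P, Beta): Player 1 gets 11, best alternative 8; Player 2 gets 12, best alternative 4; Player 3 gets 7, best alternative 3. No profitable deviation — NE.
(R1, Q, Alpha): Player 1 can switch to R2 (2 → 10). Not NE.
(R1, Q, Beta): Player 2 can switch to P (4 → 12). Not NE.
(R2, P, Alpha): Player 1 can switch to R3 (3 → 10). Not NE.
(R2, P, Beta): Player 1 can switch to R1 (0 → 11). Not NE.
(R2, Q, Alpha): Player 1 gets 10, best alternative 3; Player 2 gets 2, best alternative 0; Player 3 gets 8, best alternative 5. No profitable deviation — NE.
(R2, Q, Beta): Player 1 can switch to R1 (9 → 11). Not NE.
(R3, P, Alpha): Player 1 gets 10, best alternative 3; Player 2 gets 12, best alternative 1; Player 3 gets 8, best alternative 1. No profitable deviation — NE.
(The remaining 3 profiles each have a profitable deviation by the same check.)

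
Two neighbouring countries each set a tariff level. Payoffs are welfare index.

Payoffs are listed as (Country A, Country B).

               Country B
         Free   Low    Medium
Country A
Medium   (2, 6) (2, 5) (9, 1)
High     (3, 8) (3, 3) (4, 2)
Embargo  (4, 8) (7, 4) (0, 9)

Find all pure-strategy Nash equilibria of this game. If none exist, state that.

Country A against Free: payoffs 2, 3, 4 → best response Embargo.
Country A against Low: payoffs 2, 3, 7 → best response Embargo.
Country A against Medium: payoffs 9, 4, 0 → best response Medium.
Country B against Medium: payoffs 6, 5, 1 → best response Free.
Country B against High: payoffs 8, 3, 2 → best response Free.
Country B against Embargo: payoffs 8, 4, 9 → best response Medium.
No profile is a mutual best response for all players.

There is no pure-strategy Nash equilibrium.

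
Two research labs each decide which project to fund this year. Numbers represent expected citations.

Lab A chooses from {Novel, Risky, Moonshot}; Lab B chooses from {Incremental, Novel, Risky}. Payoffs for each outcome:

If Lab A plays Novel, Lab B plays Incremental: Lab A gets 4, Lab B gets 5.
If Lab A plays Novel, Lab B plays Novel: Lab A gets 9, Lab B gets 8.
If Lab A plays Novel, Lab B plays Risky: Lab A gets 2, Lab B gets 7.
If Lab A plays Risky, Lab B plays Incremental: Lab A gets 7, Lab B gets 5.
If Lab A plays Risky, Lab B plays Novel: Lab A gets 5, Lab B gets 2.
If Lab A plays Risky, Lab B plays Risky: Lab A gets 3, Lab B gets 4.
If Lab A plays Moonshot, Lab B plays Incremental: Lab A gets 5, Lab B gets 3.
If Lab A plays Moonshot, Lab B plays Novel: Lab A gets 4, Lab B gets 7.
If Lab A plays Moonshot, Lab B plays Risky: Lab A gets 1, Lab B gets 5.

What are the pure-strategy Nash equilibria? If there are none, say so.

For each player, find the best response to each opponent profile; mutual best responses are the pure NE.
Lab A against Incremental: payoffs 4, 7, 5 → best response Risky.
Lab A against Novel: payoffs 9, 5, 4 → best response Novel.
Lab A against Risky: payoffs 2, 3, 1 → best response Risky.
Lab B against Novel: payoffs 5, 8, 7 → best response Novel.
Lab B against Risky: payoffs 5, 2, 4 → best response Incremental.
Lab B against Moonshot: payoffs 3, 7, 5 → best response Novel.
Mutual best responses: (Novel, Novel); (Risky, Incremental).

(Novel, Novel); (Risky, Incremental)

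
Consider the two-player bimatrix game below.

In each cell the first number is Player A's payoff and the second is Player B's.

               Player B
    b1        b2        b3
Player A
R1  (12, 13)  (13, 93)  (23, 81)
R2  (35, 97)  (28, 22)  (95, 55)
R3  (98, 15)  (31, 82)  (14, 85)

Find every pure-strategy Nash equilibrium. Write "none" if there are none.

Player A against b1: payoffs 12, 35, 98 → best response R3.
Player A against b2: payoffs 13, 28, 31 → best response R3.
Player A against b3: payoffs 23, 95, 14 → best response R2.
Player B against R1: payoffs 13, 93, 81 → best response b2.
Player B against R2: payoffs 97, 22, 55 → best response b1.
Player B against R3: payoffs 15, 82, 85 → best response b3.
No profile is a mutual best response for all players.

This game has no pure Nash equilibrium.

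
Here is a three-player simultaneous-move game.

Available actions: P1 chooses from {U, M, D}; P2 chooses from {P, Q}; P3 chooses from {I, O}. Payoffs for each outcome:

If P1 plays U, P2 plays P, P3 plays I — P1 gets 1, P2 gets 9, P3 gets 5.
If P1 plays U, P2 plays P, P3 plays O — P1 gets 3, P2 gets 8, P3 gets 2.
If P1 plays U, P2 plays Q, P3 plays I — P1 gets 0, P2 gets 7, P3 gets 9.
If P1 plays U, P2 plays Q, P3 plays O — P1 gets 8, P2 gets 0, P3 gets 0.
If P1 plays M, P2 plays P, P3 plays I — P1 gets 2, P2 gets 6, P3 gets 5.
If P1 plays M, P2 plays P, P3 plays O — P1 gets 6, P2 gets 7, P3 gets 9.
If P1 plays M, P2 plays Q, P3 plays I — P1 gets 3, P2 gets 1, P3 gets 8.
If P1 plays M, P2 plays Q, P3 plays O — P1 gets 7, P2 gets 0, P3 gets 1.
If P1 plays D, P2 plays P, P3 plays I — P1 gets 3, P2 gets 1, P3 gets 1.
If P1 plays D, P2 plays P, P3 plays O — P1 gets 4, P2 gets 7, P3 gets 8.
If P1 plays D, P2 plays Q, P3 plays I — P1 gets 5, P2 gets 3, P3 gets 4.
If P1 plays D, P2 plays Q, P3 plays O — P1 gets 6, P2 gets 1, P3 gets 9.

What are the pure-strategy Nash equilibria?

Check each profile: it is a Nash equilibrium iff no player can strictly gain by switching unilaterally.
(U, P, I): P1 can switch to M (1 → 2). Not NE.
(U, P, O): P1 can switch to M (3 → 6). Not NE.
(U, Q, I): P1 can switch to M (0 → 3). Not NE.
(U, Q, O): P2 can switch to P (0 → 8). Not NE.
(M, P, I): P1 can switch to D (2 → 3). Not NE.
(M, P, O): P1 gets 6, best alternative 4; P2 gets 7, best alternative 0; P3 gets 9, best alternative 5. No profitable deviation — NE.
(M, Q, I): P1 can switch to D (3 → 5). Not NE.
(M, Q, O): P1 can switch to U (7 → 8). Not NE.
(D, P, I): P2 can switch to Q (1 → 3). Not NE.
(The remaining 3 profiles each have a profitable deviation by the same check.)

(M, P, O)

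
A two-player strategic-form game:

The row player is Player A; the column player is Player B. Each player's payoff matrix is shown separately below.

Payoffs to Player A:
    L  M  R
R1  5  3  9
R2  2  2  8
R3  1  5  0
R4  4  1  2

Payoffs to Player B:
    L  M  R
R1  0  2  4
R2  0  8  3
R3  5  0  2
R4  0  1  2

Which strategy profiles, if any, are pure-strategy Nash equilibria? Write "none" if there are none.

(R1, L): Player B can switch to M (0 → 2). Not NE.
(R1, M): Player A can switch to R3 (3 → 5). Not NE.
(R1, R): Player A gets 9, best alternative 8; Player B gets 4, best alternative 2. No profitable deviation — NE.
(R2, L): Player A can switch to R1 (2 → 5). Not NE.
(R2, M): Player A can switch to R1 (2 → 3). Not NE.
(R2, R): Player A can switch to R1 (8 → 9). Not NE.
(R3, L): Player A can switch to R1 (1 → 5). Not NE.
(R3, M): Player B can switch to L (0 → 5). Not NE.
(R3, R): Player A can switch to R1 (0 → 9). Not NE.
(R4, L): Player A can switch to R1 (4 → 5). Not NE.
(R4, M): Player A can switch to R1 (1 → 3). Not NE.
(The remaining 1 profile has a profitable deviation by the same check.)

The unique pure-strategy Nash equilibrium is (R1, R).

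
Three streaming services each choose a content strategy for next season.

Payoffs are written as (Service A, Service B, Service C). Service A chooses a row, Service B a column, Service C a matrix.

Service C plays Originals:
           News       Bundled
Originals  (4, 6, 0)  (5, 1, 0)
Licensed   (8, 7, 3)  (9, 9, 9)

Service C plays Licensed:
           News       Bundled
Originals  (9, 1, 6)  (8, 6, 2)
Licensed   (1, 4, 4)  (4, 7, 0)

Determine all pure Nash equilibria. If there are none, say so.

(Originals, Bundled, Licensed), (Licensed, Bundled, Originals)

For each player, find the best response to each opponent profile; mutual best responses are the pure NE.
Service A against (News, Originals): payoffs 4, 8 → best response Licensed.
Service A against (News, Licensed): payoffs 9, 1 → best response Originals.
Service A against (Bundled, Originals): payoffs 5, 9 → best response Licensed.
Service A against (Bundled, Licensed): payoffs 8, 4 → best response Originals.
Service B against (Originals, Originals): payoffs 6, 1 → best response News.
Service B against (Originals, Licensed): payoffs 1, 6 → best response Bundled.
Service B against (Licensed, Originals): payoffs 7, 9 → best response Bundled.
Service B against (Licensed, Licensed): payoffs 4, 7 → best response Bundled.
Service C against (Originals, News): payoffs 0, 6 → best response Licensed.
Service C against (Originals, Bundled): payoffs 0, 2 → best response Licensed.
Service C against (Licensed, News): payoffs 3, 4 → best response Licensed.
Service C against (Licensed, Bundled): payoffs 9, 0 → best response Originals.
Mutual best responses: (Originals, Bundled, Licensed); (Licensed, Bundled, Originals).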